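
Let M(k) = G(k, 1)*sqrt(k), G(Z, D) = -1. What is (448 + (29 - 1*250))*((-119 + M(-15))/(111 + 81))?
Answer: -27013/192 - 227*I*sqrt(15)/192 ≈ -140.69 - 4.579*I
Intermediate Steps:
M(k) = -sqrt(k)
(448 + (29 - 1*250))*((-119 + M(-15))/(111 + 81)) = (448 + (29 - 1*250))*((-119 - sqrt(-15))/(111 + 81)) = (448 + (29 - 250))*((-119 - I*sqrt(15))/192) = (448 - 221)*((-119 - I*sqrt(15))*(1/192)) = 227*(-119/192 - I*sqrt(15)/192) = -27013/192 - 227*I*sqrt(15)/192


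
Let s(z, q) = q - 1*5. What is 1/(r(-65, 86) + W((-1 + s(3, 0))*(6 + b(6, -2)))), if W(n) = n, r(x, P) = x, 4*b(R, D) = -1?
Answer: -2/199 ≈ -0.010050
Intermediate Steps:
s(z, q) = -5 + q (s(z, q) = q - 5 = -5 + q)
b(R, D) = -¼ (b(R, D) = (¼)*(-1) = -¼)
1/(r(-65, 86) + W((-1 + s(3, 0))*(6 + b(6, -2)))) = 1/(-65 + (-1 + (-5 + 0))*(6 - ¼)) = 1/(-65 + (-1 - 5)*(23/4)) = 1/(-65 - 6*23/4) = 1/(-65 - 69/2) = 1/(-199/2) = -2/199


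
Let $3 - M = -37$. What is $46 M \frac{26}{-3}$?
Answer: $- \frac{47840}{3} \approx -15947.0$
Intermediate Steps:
$M = 40$ ($M = 3 - -37 = 3 + 37 = 40$)
$46 M \frac{26}{-3} = 46 \cdot 40 \frac{26}{-3} = 1840 \cdot 26 \left(- \frac{1}{3}\right) = 1840 \left(- \frac{26}{3}\right) = - \frac{47840}{3}$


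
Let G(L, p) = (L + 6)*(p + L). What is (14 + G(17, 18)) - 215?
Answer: 604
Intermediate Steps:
G(L, p) = (6 + L)*(L + p)
(14 + G(17, 18)) - 215 = (14 + (17² + 6*17 + 6*18 + 17*18)) - 215 = (14 + (289 + 102 + 108 + 306)) - 215 = (14 + 805) - 215 = 819 - 215 = 604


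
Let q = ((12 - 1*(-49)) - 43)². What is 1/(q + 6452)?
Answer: 1/6776 ≈ 0.00014758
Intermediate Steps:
q = 324 (q = ((12 + 49) - 43)² = (61 - 43)² = 18² = 324)
1/(q + 6452) = 1/(324 + 6452) = 1/6776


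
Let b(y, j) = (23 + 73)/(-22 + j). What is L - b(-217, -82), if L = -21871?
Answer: -284311/13 ≈ -21870.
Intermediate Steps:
b(y, j) = 96/(-22 + j)
L - b(-217, -82) = -21871 - 96/(-22 - 82) = -21871 - 96/(-104) = -21871 - 96*(-1)/104 = -21871 - 1*(-12/13) = -21871 + 12/13 = -284311/13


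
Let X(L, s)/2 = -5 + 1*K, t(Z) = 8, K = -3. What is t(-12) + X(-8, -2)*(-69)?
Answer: 1112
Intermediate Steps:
X(L, s) = -16 (X(L, s) = 2*(-5 + 1*(-3)) = 2*(-5 - 3) = 2*(-8) = -16)
t(-12) + X(-8, -2)*(-69) = 8 - 16*(-69) = 8 + 1104 = 1112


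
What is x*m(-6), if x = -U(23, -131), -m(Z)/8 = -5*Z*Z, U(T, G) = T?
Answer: -33120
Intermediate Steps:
m(Z) = 40*Z**2 (m(Z) = -(-40)*Z*Z = -(-40)*Z**2 = 40*Z**2)
x = -23 (x = -1*23 = -23)
x*m(-6) = -920*(-6)**2 = -920*36 = -23*1440 = -33120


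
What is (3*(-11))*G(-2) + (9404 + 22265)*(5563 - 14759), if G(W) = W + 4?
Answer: -291228190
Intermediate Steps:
G(W) = 4 + W
(3*(-11))*G(-2) + (9404 + 22265)*(5563 - 14759) = (3*(-11))*(4 - 2) + (9404 + 22265)*(5563 - 14759) = -33*2 + 31669*(-9196) = -66 - 291228124 = -291228190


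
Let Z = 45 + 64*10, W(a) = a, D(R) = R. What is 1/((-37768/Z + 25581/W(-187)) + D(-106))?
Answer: -128095/38163671 ≈ -0.0033565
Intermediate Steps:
Z = 685 (Z = 45 + 640 = 685)
1/((-37768/Z + 25581/W(-187)) + D(-106)) = 1/((-37768/685 + 25581/(-187)) - 106) = 1/((-37768*1/685 + 25581*(-1/187)) - 106) = 1/((-37768/685 - 25581/187) - 106) = 1/(-24585601/128095 - 106) = 1/(-38163671/128095) = -128095/38163671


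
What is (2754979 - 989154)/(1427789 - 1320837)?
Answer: 1765825/106952 ≈ 16.510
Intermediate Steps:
(2754979 - 989154)/(1427789 - 1320837) = 1765825/106952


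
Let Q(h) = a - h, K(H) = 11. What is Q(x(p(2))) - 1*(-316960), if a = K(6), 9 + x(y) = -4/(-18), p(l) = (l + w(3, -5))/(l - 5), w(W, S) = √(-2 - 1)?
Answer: 2852818/9 ≈ 3.1698e+5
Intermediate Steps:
w(W, S) = I*√3 (w(W, S) = √(-3) = I*√3)
p(l) = (l + I*√3)/(-5 + l) (p(l) = (l + I*√3)/(l - 5) = (l + I*√3)/(-5 + l))
x(y) = -79/9 (x(y) = -9 - 4/(-18) = -9 - 4*(-1/18) = -9 + 2/9 = -79/9)
a = 11
Q(h) = 11 - h
Q(x(p(2))) - 1*(-316960) = (11 - 1*(-79/9)) - 1*(-316960) = (11 + 79/9) + 316960 = 178/9 + 316960 = 2852818/9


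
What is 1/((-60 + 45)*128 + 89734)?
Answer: 1/87814 ≈ 1.1388e-5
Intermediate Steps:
1/((-60 + 45)*128 + 89734) = 1/(-15*128 + 89734) = 1/(-1920 + 89734) = 1/87814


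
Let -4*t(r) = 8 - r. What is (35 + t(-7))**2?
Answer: 15625/16 ≈ 976.56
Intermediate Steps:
t(r) = -2 + r/4 (t(r) = -(8 - r)/4 = -2 + r/4)
(35 + t(-7))**2 = (35 + (-2 + (1/4)*(-7)))**2 = (35 + (-2 - 7/4))**2 = (35 - 15/4)**2 = (125/4)**2 = 15625/16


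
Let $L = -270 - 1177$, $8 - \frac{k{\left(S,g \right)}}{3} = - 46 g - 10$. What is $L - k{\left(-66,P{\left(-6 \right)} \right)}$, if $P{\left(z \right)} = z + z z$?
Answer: $-5641$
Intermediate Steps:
$P{\left(z \right)} = z + z^{2}$
$k{\left(S,g \right)} = 54 + 138 g$ ($k{\left(S,g \right)} = 24 - 3 \left(- 46 g - 10\right) = 24 - 3 \left(-10 - 46 g\right) = 24 + \left(30 + 138 g\right) = 54 + 138 g$)
$L = -1447$
$L - k{\left(-66,P{\left(-6 \right)} \right)} = -1447 - \left(54 + 138 \left(- 6 \left(1 - 6\right)\right)\right) = -1447 - \left(54 + 138 \left(\left(-6\right) \left(-5\right)\right)\right) = -1447 - \left(54 + 138 \cdot 30\right) = -1447 - \left(54 + 4140\right) = -1447 - 4194 = -5641$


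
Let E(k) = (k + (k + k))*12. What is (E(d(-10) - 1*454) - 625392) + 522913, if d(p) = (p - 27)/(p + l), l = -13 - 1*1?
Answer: -237535/2 ≈ -1.1877e+5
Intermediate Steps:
l = -14 (l = -13 - 1 = -14)
d(p) = (-27 + p)/(-14 + p) (d(p) = (p - 27)/(p - 14) = (-27 + p)/(-14 + p))
E(k) = 36*k (E(k) = (k + 2*k)*12 = (3*k)*12 = 36*k)
(E(d(-10) - 1*454) - 625392) + 522913 = (36*((-27 - 10)/(-14 - 10) - 1*454) - 625392) + 522913 = (36*(-37/(-24) - 454) - 625392) + 522913 = (36*(-1/24*(-37) - 454) - 625392) + 522913 = (36*(37/24 - 454) - 625392) + 522913 = (36*(-10859/24) - 625392) + 522913 = (-32577/2 - 625392) + 522913 = -1283361/2 + 522913 = -237535/2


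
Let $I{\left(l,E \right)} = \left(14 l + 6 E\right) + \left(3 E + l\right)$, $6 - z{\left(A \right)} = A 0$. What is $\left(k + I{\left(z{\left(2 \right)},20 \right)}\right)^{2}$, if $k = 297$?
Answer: $321489$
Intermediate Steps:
$z{\left(A \right)} = 6$ ($z{\left(A \right)} = 6 - A 0 = 6 - 0 = 6 + 0 = 6$)
$I{\left(l,E \right)} = 9 E + 15 l$ ($I{\left(l,E \right)} = \left(6 E + 14 l\right) + \left(l + 3 E\right) = 9 E + 15 l$)
$\left(k + I{\left(z{\left(2 \right)},20 \right)}\right)^{2} = \left(297 + \left(9 \cdot 20 + 15 \cdot 6\right)\right)^{2} = \left(297 + \left(180 + 90\right)\right)^{2} = \left(297 + 270\right)^{2} = 567^{2} = 321489$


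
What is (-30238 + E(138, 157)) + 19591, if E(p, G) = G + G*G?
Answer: 14159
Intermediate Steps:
E(p, G) = G + G**2
(-30238 + E(138, 157)) + 19591 = (-30238 + 157*(1 + 157)) + 19591 = (-30238 + 157*158) + 19591 = (-30238 + 24806) + 19591 = -5432 + 19591 = 14159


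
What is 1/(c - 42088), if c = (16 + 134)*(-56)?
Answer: -1/50488 ≈ -1.9807e-5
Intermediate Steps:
c = -8400 (c = 150*(-56) = -8400)
1/(c - 42088) = 1/(-8400 - 42088) = 1/(-50488) = -1/50488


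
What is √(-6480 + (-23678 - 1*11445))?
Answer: I*√41603 ≈ 203.97*I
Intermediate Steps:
√(-6480 + (-23678 - 1*11445)) = √(-6480 + (-23678 - 11445)) = √(-6480 - 35123) = √(-41603) = I*√41603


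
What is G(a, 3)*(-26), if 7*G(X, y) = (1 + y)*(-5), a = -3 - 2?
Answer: 520/7 ≈ 74.286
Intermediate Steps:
a = -5
G(X, y) = -5/7 - 5*y/7 (G(X, y) = ((1 + y)*(-5))/7 = (-5 - 5*y)/7 = -5/7 - 5*y/7)
G(a, 3)*(-26) = (-5/7 - 5/7*3)*(-26) = (-5/7 - 15/7)*(-26) = -20/7*(-26) = 520/7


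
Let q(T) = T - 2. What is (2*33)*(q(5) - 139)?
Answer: -8976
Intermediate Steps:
q(T) = -2 + T
(2*33)*(q(5) - 139) = (2*33)*((-2 + 5) - 139) = 66*(3 - 139) = 66*(-136) = -8976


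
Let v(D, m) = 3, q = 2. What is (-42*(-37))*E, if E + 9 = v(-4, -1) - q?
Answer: -12432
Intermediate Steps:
E = -8 (E = -9 + (3 - 1*2) = -9 + (3 - 2) = -9 + 1 = -8)
(-42*(-37))*E = -42*(-37)*(-8) = 1554*(-8) = -12432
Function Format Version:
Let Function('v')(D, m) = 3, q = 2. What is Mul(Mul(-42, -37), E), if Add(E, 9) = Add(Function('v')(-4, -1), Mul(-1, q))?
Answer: -12432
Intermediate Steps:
E = -8 (E = Add(-9, Add(3, Mul(-1, 2))) = Add(-9, Add(3, -2)) = Add(-9, 1) = -8)
Mul(Mul(-42, -37), E) = Mul(Mul(-42, -37), -8) = Mul(1554, -8) = -12432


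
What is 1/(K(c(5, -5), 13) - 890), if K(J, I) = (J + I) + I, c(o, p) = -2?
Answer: -1/866 ≈ -0.0011547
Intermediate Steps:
K(J, I) = J + 2*I (K(J, I) = (I + J) + I = J + 2*I)
1/(K(c(5, -5), 13) - 890) = 1/((-2 + 2*13) - 890) = 1/((-2 + 26) - 890) = 1/(24 - 890) = 1/(-866) = -1/866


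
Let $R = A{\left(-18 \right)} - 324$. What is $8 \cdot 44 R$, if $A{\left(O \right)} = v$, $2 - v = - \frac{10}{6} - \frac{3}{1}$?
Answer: $- \frac{335104}{3} \approx -1.117 \cdot 10^{5}$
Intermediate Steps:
$v = \frac{20}{3}$ ($v = 2 - \left(- \frac{10}{6} - \frac{3}{1}\right) = 2 - \left(\left(-10\right) \frac{1}{6} - 3\right) = 2 - \left(- \frac{5}{3} - 3\right) = 2 - - \frac{14}{3} = 2 + \frac{14}{3} = \frac{20}{3} \approx 6.6667$)
$A{\left(O \right)} = \frac{20}{3}$
$R = - \frac{952}{3}$ ($R = \frac{20}{3} - 324 = - \frac{952}{3} \approx -317.33$)
$8 \cdot 44 R = 8 \cdot 44 \left(- \frac{952}{3}\right) = 352 \left(- \frac{952}{3}\right) = - \frac{335104}{3}$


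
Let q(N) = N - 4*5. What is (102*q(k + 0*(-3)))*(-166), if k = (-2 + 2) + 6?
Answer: 237048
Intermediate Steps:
k = 6 (k = 0 + 6 = 6)
q(N) = -20 + N (q(N) = N - 20 = -20 + N)
(102*q(k + 0*(-3)))*(-166) = (102*(-20 + (6 + 0*(-3))))*(-166) = (102*(-20 + (6 + 0)))*(-166) = (102*(-20 + 6))*(-166) = (102*(-14))*(-166) = -1428*(-166) = 237048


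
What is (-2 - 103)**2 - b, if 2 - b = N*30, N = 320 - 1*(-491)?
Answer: 35353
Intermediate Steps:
N = 811 (N = 320 + 491 = 811)
b = -24328 (b = 2 - 811*30 = 2 - 1*24330 = 2 - 24330 = -24328)
(-2 - 103)**2 - b = (-2 - 103)**2 - 1*(-24328) = (-105)**2 + 24328 = 11025 + 24328 = 35353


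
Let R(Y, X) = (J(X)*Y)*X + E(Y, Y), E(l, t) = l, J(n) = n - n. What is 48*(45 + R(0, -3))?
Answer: 2160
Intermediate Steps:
J(n) = 0
R(Y, X) = Y (R(Y, X) = (0*Y)*X + Y = 0*X + Y = 0 + Y = Y)
48*(45 + R(0, -3)) = 48*(45 + 0) = 48*45 = 2160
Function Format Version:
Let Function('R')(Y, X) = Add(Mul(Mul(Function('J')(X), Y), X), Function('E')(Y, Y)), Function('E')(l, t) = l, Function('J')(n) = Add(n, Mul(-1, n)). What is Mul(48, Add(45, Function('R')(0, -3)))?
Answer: 2160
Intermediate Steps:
Function('J')(n) = 0
Function('R')(Y, X) = Y (Function('R')(Y, X) = Add(Mul(Mul(0, Y), X), Y) = Add(Mul(0, X), Y) = Add(0, Y) = Y)
Mul(48, Add(45, Function('R')(0, -3))) = Mul(48, Add(45, 0)) = Mul(48, 45) = 2160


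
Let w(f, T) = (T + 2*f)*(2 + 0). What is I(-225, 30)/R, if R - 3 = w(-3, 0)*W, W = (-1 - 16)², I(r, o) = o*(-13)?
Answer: 26/231 ≈ 0.11255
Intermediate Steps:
I(r, o) = -13*o
W = 289 (W = (-17)² = 289)
w(f, T) = 2*T + 4*f (w(f, T) = (T + 2*f)*2 = 2*T + 4*f)
R = -3465 (R = 3 + (2*0 + 4*(-3))*289 = 3 + (0 - 12)*289 = 3 - 12*289 = 3 - 3468 = -3465)
I(-225, 30)/R = -13*30/(-3465) = -390*(-1/3465) = 26/231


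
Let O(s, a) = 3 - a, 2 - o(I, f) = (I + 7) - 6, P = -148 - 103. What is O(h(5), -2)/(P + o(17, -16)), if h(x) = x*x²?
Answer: -5/267 ≈ -0.018727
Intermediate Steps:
P = -251
o(I, f) = 1 - I (o(I, f) = 2 - ((I + 7) - 6) = 2 - ((7 + I) - 6) = 2 - (1 + I) = 2 + (-1 - I) = 1 - I)
h(x) = x³
O(h(5), -2)/(P + o(17, -16)) = (3 - 1*(-2))/(-251 + (1 - 1*17)) = (3 + 2)/(-251 + (1 - 17)) = 5/(-251 - 16) = 5/(-267) = 5*(-1/267) = -5/267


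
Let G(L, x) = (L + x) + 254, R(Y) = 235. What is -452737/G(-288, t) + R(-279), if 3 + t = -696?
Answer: 624992/733 ≈ 852.65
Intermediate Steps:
t = -699 (t = -3 - 696 = -699)
G(L, x) = 254 + L + x
-452737/G(-288, t) + R(-279) = -452737/(254 - 288 - 699) + 235 = -452737/(-733) + 235 = -452737*(-1/733) + 235 = 452737/733 + 235 = 624992/733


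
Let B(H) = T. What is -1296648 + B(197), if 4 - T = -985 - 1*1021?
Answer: -1294638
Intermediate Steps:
T = 2010 (T = 4 - (-985 - 1*1021) = 4 - (-985 - 1021) = 4 - 1*(-2006) = 4 + 2006 = 2010)
B(H) = 2010
-1296648 + B(197) = -1296648 + 2010 = -1294638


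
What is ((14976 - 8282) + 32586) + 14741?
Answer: 54021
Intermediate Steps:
((14976 - 8282) + 32586) + 14741 = (6694 + 32586) + 14741 = 39280 + 14741 = 54021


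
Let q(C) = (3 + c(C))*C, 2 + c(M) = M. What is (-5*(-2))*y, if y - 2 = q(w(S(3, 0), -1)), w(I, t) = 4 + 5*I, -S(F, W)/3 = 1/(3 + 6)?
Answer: 880/9 ≈ 97.778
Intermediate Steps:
S(F, W) = -⅓ (S(F, W) = -3/(3 + 6) = -3/9 = -3*⅑ = -⅓)
c(M) = -2 + M
q(C) = C*(1 + C) (q(C) = (3 + (-2 + C))*C = (1 + C)*C = C*(1 + C))
y = 88/9 (y = 2 + (4 + 5*(-⅓))*(1 + (4 + 5*(-⅓))) = 2 + (4 - 5/3)*(1 + (4 - 5/3)) = 2 + 7*(1 + 7/3)/3 = 2 + (7/3)*(10/3) = 2 + 70/9 = 88/9 ≈ 9.7778)
(-5*(-2))*y = -5*(-2)*(88/9) = 10*(88/9) = 880/9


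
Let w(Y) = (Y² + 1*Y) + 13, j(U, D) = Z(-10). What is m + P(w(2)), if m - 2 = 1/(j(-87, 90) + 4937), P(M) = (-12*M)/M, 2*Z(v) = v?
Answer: -49319/4932 ≈ -9.9998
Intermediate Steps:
Z(v) = v/2
j(U, D) = -5 (j(U, D) = (½)*(-10) = -5)
w(Y) = 13 + Y + Y² (w(Y) = (Y² + Y) + 13 = (Y + Y²) + 13 = 13 + Y + Y²)
P(M) = -12
m = 9865/4932 (m = 2 + 1/(-5 + 4937) = 2 + 1/4932 = 9865/4932 ≈ 2.0002)
m + P(w(2)) = 9865/4932 - 12 = -49319/4932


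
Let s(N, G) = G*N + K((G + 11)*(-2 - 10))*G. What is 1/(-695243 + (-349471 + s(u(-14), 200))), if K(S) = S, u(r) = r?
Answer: -1/1553914 ≈ -6.4354e-7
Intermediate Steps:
s(N, G) = G*N + G*(-132 - 12*G) (s(N, G) = G*N + ((G + 11)*(-2 - 10))*G = G*N + ((11 + G)*(-12))*G = G*N + (-132 - 12*G)*G = G*N + G*(-132 - 12*G))
1/(-695243 + (-349471 + s(u(-14), 200))) = 1/(-695243 + (-349471 + 200*(-132 - 14 - 12*200))) = 1/(-695243 + (-349471 + 200*(-132 - 14 - 2400))) = 1/(-695243 + (-349471 + 200*(-2546))) = 1/(-695243 + (-349471 - 509200)) = 1/(-695243 - 858671) = 1/(-1553914) = -1/1553914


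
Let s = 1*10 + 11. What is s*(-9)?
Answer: -189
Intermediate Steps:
s = 21 (s = 10 + 11 = 21)
s*(-9) = 21*(-9) = -189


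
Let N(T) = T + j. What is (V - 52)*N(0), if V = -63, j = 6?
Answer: -690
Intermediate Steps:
N(T) = 6 + T (N(T) = T + 6 = 6 + T)
(V - 52)*N(0) = (-63 - 52)*(6 + 0) = -115*6 = -690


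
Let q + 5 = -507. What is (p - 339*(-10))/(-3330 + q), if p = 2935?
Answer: -6325/3842 ≈ -1.6463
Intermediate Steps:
q = -512 (q = -5 - 507 = -512)
(p - 339*(-10))/(-3330 + q) = (2935 - 339*(-10))/(-3330 - 512) = (2935 + 3390)/(-3842) = 6325*(-1/3842) = -6325/3842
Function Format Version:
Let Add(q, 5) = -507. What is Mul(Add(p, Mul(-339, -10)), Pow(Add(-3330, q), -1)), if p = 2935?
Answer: Rational(-6325, 3842) ≈ -1.6463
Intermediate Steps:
q = -512 (q = Add(-5, -507) = -512)
Mul(Add(p, Mul(-339, -10)), Pow(Add(-3330, q), -1)) = Mul(Add(2935, Mul(-339, -10)), Pow(Add(-3330, -512), -1)) = Mul(Add(2935, 3390), Pow(-3842, -1)) = Mul(6325, Rational(-1, 3842)) = Rational(-6325, 3842)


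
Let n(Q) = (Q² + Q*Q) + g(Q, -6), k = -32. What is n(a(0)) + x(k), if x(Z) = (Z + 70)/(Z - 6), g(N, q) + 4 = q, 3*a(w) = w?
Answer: -11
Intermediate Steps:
a(w) = w/3
g(N, q) = -4 + q
x(Z) = (70 + Z)/(-6 + Z)
n(Q) = -10 + 2*Q² (n(Q) = (Q² + Q*Q) + (-4 - 6) = (Q² + Q²) - 10 = 2*Q² - 10 = -10 + 2*Q²)
n(a(0)) + x(k) = (-10 + 2*((⅓)*0)²) + (70 - 32)/(-6 - 32) = (-10 + 2*0²) + 38/(-38) = (-10 + 2*0) - 1/38*38 = (-10 + 0) - 1 = -10 - 1 = -11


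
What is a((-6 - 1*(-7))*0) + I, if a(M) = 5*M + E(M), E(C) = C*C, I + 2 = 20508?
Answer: 20506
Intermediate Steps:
I = 20506 (I = -2 + 20508 = 20506)
E(C) = C²
a(M) = M² + 5*M (a(M) = 5*M + M² = M² + 5*M)
a((-6 - 1*(-7))*0) + I = ((-6 - 1*(-7))*0)*(5 + (-6 - 1*(-7))*0) + 20506 = ((-6 + 7)*0)*(5 + (-6 + 7)*0) + 20506 = (1*0)*(5 + 1*0) + 20506 = 0*(5 + 0) + 20506 = 0*5 + 20506 = 0 + 20506 = 20506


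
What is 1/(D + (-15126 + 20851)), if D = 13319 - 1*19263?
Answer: -1/219 ≈ -0.0045662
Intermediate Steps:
D = -5944 (D = 13319 - 19263 = -5944)
1/(D + (-15126 + 20851)) = 1/(-5944 + (-15126 + 20851)) = 1/(-5944 + 5725) = 1/(-219) = -1/219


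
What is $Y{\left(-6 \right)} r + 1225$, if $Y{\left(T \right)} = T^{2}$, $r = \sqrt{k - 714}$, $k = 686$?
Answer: $1225 + 72 i \sqrt{7} \approx 1225.0 + 190.49 i$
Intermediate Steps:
$r = 2 i \sqrt{7}$ ($r = \sqrt{686 - 714} = \sqrt{-28} = 2 i \sqrt{7} \approx 5.2915 i$)
$Y{\left(-6 \right)} r + 1225 = \left(-6\right)^{2} \cdot 2 i \sqrt{7} + 1225 = 36 \cdot 2 i \sqrt{7} + 1225 = 72 i \sqrt{7} + 1225 = 1225 + 72 i \sqrt{7}$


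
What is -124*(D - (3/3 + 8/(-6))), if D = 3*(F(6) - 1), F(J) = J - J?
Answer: 992/3 ≈ 330.67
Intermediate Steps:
F(J) = 0
D = -3 (D = 3*(0 - 1) = 3*(-1) = -3)
-124*(D - (3/3 + 8/(-6))) = -124*(-3 - (3/3 + 8/(-6))) = -124*(-3 - (3*(⅓) + 8*(-⅙))) = -124*(-3 - (1 - 4/3)) = -124*(-3 - 1*(-⅓)) = -124*(-3 + ⅓) = -124*(-8/3) = 992/3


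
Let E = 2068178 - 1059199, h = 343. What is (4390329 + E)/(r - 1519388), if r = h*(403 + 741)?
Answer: -1349827/281749 ≈ -4.7909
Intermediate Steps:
E = 1008979
r = 392392 (r = 343*(403 + 741) = 343*1144 = 392392)
(4390329 + E)/(r - 1519388) = (4390329 + 1008979)/(392392 - 1519388) = 5399308/(-1126996) = 5399308*(-1/1126996) = -1349827/281749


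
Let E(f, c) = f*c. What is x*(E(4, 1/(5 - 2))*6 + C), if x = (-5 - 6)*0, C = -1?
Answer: 0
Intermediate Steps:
E(f, c) = c*f
x = 0 (x = -11*0 = 0)
x*(E(4, 1/(5 - 2))*6 + C) = 0*((4/(5 - 2))*6 - 1) = 0*((4/3)*6 - 1) = 0*(8 - 1) = 0*7 = 0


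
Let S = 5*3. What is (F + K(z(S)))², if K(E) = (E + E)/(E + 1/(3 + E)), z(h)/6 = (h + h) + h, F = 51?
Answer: 15262156435761/5433311521 ≈ 2809.0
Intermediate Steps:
S = 15
z(h) = 18*h (z(h) = 6*((h + h) + h) = 6*(2*h + h) = 6*(3*h) = 18*h)
K(E) = 2*E/(E + 1/(3 + E)) (K(E) = (2*E)/(E + 1/(3 + E)) = 2*E/(E + 1/(3 + E)))
(F + K(z(S)))² = (51 + 2*(18*15)*(3 + 18*15)/(1 + (18*15)² + 3*(18*15)))² = (51 + 2*270*(3 + 270)/(1 + 270² + 3*270))² = (51 + 2*270*273/(1 + 72900 + 810))² = (51 + 2*270*273/73711)² = (51 + 2*270*(1/73711)*273)² = (51 + 147420/73711)² = (3906681/73711)² = 15262156435761/5433311521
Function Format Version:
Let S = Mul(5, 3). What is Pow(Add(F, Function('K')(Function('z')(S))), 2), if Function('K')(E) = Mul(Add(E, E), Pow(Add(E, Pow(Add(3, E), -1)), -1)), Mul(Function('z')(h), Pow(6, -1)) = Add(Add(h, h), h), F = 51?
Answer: Rational(15262156435761, 5433311521) ≈ 2809.0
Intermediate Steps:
S = 15
Function('z')(h) = Mul(18, h) (Function('z')(h) = Mul(6, Add(Add(h, h), h)) = Mul(6, Add(Mul(2, h), h)) = Mul(6, Mul(3, h)) = Mul(18, h))
Function('K')(E) = Mul(2, E, Pow(Add(E, Pow(Add(3, E), -1)), -1)) (Function('K')(E) = Mul(Mul(2, E), Pow(Add(E, Pow(Add(3, E), -1)), -1)) = Mul(2, E, Pow(Add(E, Pow(Add(3, E), -1)), -1)))
Pow(Add(F, Function('K')(Function('z')(S))), 2) = Pow(Add(51, Mul(2, Mul(18, 15), Pow(Add(1, Pow(Mul(18, 15), 2), Mul(3, Mul(18, 15))), -1), Add(3, Mul(18, 15)))), 2) = Pow(Add(51, Mul(2, 270, Pow(Add(1, Pow(270, 2), Mul(3, 270)), -1), Add(3, 270))), 2) = Pow(Add(51, Mul(2, 270, Pow(Add(1, 72900, 810), -1), 273)), 2) = Pow(Add(51, Mul(2, 270, Pow(73711, -1), 273)), 2) = Pow(Add(51, Mul(2, 270, Rational(1, 73711), 273)), 2) = Pow(Add(51, Rational(147420, 73711)), 2) = Pow(Rational(3906681, 73711), 2) = Rational(15262156435761, 5433311521)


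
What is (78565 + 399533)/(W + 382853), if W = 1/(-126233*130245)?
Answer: 3930256502952165/3147284642321752 ≈ 1.2488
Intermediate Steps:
W = -1/16441217085 (W = -1/126233*1/130245 = -1/16441217085 ≈ -6.0823e-11)
(78565 + 399533)/(W + 382853) = (78565 + 399533)/(-1/16441217085 + 382853) = 478098/(6294569284643504/16441217085) = 478098*(16441217085/6294569284643504) = 3930256502952165/3147284642321752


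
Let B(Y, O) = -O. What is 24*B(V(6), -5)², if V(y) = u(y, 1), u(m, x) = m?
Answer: 600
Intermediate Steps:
V(y) = y
24*B(V(6), -5)² = 24*(-1*(-5))² = 24*5² = 24*25 = 600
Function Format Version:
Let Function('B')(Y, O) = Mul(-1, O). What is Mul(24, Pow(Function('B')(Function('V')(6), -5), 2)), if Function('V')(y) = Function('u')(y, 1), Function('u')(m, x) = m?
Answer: 600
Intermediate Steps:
Function('V')(y) = y
Mul(24, Pow(Function('B')(Function('V')(6), -5), 2)) = Mul(24, Pow(Mul(-1, -5), 2)) = Mul(24, Pow(5, 2)) = Mul(24, 25) = 600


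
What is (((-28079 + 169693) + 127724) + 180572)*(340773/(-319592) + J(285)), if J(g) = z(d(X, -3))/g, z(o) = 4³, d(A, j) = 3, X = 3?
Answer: -1149766255749/3036124 ≈ -3.7870e+5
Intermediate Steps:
z(o) = 64
J(g) = 64/g
(((-28079 + 169693) + 127724) + 180572)*(340773/(-319592) + J(285)) = (((-28079 + 169693) + 127724) + 180572)*(340773/(-319592) + 64/285) = ((141614 + 127724) + 180572)*(340773*(-1/319592) + 64*(1/285)) = (269338 + 180572)*(-340773/319592 + 64/285) = 449910*(-76666417/91083720) = -1149766255749/3036124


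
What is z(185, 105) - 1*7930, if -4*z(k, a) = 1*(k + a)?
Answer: -16005/2 ≈ -8002.5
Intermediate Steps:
z(k, a) = -a/4 - k/4 (z(k, a) = -(k + a)/4 = -(a + k)/4 = -a/4 - k/4)
z(185, 105) - 1*7930 = (-¼*105 - ¼*185) - 1*7930 = (-105/4 - 185/4) - 7930 = -145/2 - 7930 = -16005/2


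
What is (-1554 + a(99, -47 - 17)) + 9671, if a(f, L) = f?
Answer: 8216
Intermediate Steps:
(-1554 + a(99, -47 - 17)) + 9671 = (-1554 + 99) + 9671 = -1455 + 9671 = 8216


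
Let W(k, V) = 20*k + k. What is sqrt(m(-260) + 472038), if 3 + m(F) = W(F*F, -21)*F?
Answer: I*sqrt(368623965) ≈ 19200.0*I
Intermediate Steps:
W(k, V) = 21*k
m(F) = -3 + 21*F**3 (m(F) = -3 + (21*(F*F))*F = -3 + (21*F**2)*F = -3 + 21*F**3)
sqrt(m(-260) + 472038) = sqrt((-3 + 21*(-260)**3) + 472038) = sqrt((-3 + 21*(-17576000)) + 472038) = sqrt((-3 - 369096000) + 472038) = sqrt(-369096003 + 472038) = sqrt(-368623965) = I*sqrt(368623965)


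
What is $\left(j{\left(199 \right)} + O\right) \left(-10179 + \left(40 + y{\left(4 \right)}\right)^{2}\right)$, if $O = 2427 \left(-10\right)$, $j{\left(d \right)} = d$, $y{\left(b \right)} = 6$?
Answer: $194084473$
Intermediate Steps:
$O = -24270$
$\left(j{\left(199 \right)} + O\right) \left(-10179 + \left(40 + y{\left(4 \right)}\right)^{2}\right) = \left(199 - 24270\right) \left(-10179 + \left(40 + 6\right)^{2}\right) = - 24071 \left(-10179 + 46^{2}\right) = - 24071 \left(-10179 + 2116\right) = \left(-24071\right) \left(-8063\right) = 194084473$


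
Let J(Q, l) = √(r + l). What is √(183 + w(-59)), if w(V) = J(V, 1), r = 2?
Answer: √(183 + √3) ≈ 13.592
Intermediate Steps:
J(Q, l) = √(2 + l)
w(V) = √3 (w(V) = √(2 + 1) = √3)
√(183 + w(-59)) = √(183 + √3)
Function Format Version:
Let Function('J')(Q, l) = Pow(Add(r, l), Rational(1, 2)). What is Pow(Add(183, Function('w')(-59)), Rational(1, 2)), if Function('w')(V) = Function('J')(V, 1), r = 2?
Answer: Pow(Add(183, Pow(3, Rational(1, 2))), Rational(1, 2)) ≈ 13.592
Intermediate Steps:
Function('J')(Q, l) = Pow(Add(2, l), Rational(1, 2))
Function('w')(V) = Pow(3, Rational(1, 2)) (Function('w')(V) = Pow(Add(2, 1), Rational(1, 2)) = Pow(3, Rational(1, 2)))
Pow(Add(183, Function('w')(-59)), Rational(1, 2)) = Pow(Add(183, Pow(3, Rational(1, 2))), Rational(1, 2))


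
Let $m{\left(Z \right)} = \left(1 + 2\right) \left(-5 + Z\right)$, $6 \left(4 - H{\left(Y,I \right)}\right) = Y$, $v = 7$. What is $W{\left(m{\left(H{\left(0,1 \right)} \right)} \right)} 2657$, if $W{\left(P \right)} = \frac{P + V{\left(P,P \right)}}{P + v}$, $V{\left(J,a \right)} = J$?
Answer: $- \frac{7971}{2} \approx -3985.5$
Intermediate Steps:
$H{\left(Y,I \right)} = 4 - \frac{Y}{6}$
$m{\left(Z \right)} = -15 + 3 Z$ ($m{\left(Z \right)} = 3 \left(-5 + Z\right) = -15 + 3 Z$)
$W{\left(P \right)} = \frac{2 P}{7 + P}$ ($W{\left(P \right)} = \frac{P + P}{P + 7} = \frac{2 P}{7 + P}$)
$W{\left(m{\left(H{\left(0,1 \right)} \right)} \right)} 2657 = \frac{2 \left(-15 + 3 \left(4 - 0\right)\right)}{7 - \left(15 - 3 \left(4 - 0\right)\right)} 2657 = \frac{2 \left(-15 + 3 \left(4 + 0\right)\right)}{7 - \left(15 - 3 \left(4 + 0\right)\right)} 2657 = \frac{2 \left(-15 + 3 \cdot 4\right)}{7 + \left(-15 + 3 \cdot 4\right)} 2657 = \frac{2 \left(-15 + 12\right)}{7 + \left(-15 + 12\right)} 2657 = 2 \left(-3\right) \frac{1}{7 - 3} \cdot 2657 = 2 \left(-3\right) \frac{1}{4} \cdot 2657 = \left(- \frac{3}{2}\right) 2657 = - \frac{7971}{2}$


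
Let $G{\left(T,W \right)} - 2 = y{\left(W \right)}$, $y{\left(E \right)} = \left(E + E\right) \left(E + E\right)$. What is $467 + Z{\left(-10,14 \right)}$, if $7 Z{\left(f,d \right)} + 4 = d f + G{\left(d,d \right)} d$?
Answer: $\frac{14129}{7} \approx 2018.4$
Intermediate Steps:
$y{\left(E \right)} = 4 E^{2}$ ($y{\left(E \right)} = 2 E 2 E = 4 E^{2}$)
$G{\left(T,W \right)} = 2 + 4 W^{2}$
$Z{\left(f,d \right)} = - \frac{4}{7} + \frac{d f}{7} + \frac{d \left(2 + 4 d^{2}\right)}{7}$ ($Z{\left(f,d \right)} = - \frac{4}{7} + \frac{d f + \left(2 + 4 d^{2}\right) d}{7} = - \frac{4}{7} + \frac{d f + d \left(2 + 4 d^{2}\right)}{7} = - \frac{4}{7} + \left(\frac{d f}{7} + \frac{d \left(2 + 4 d^{2}\right)}{7}\right) = - \frac{4}{7} + \frac{d f}{7} + \frac{d \left(2 + 4 d^{2}\right)}{7}$)
$467 + Z{\left(-10,14 \right)} = 467 + \left(- \frac{4}{7} + \frac{2}{7} \cdot 14 + \frac{4 \cdot 14^{3}}{7} + \frac{1}{7} \cdot 14 \left(-10\right)\right) = 467 + \left(- \frac{4}{7} + 4 + \frac{4}{7} \cdot 2744 - 20\right) = 467 + \left(- \frac{4}{7} + 4 + 1568 - 20\right) = 467 + \frac{10860}{7} = \frac{14129}{7}$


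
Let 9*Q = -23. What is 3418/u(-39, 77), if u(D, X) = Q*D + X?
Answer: 5127/265 ≈ 19.347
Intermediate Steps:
Q = -23/9 (Q = (⅑)*(-23) = -23/9 ≈ -2.5556)
u(D, X) = X - 23*D/9 (u(D, X) = -23*D/9 + X = X - 23*D/9)
3418/u(-39, 77) = 3418/(77 - 23/9*(-39)) = 3418/(77 + 299/3) = 3418/(530/3) = 3418*(3/530) = 5127/265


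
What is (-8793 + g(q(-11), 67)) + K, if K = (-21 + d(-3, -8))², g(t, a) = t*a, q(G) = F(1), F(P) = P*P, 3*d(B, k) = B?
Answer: -8242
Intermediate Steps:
d(B, k) = B/3
F(P) = P²
q(G) = 1 (q(G) = 1² = 1)
g(t, a) = a*t
K = 484 (K = (-21 + (⅓)*(-3))² = (-21 - 1)² = (-22)² = 484)
(-8793 + g(q(-11), 67)) + K = (-8793 + 67*1) + 484 = (-8793 + 67) + 484 = -8726 + 484 = -8242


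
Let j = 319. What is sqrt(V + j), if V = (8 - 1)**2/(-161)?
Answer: sqrt(168590)/23 ≈ 17.852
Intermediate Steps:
V = -7/23 (V = 7**2*(-1/161) = 49*(-1/161) = -7/23 ≈ -0.30435)
sqrt(V + j) = sqrt(-7/23 + 319) = sqrt(7330/23) = sqrt(168590)/23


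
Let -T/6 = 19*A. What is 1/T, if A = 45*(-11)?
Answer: 1/56430 ≈ 1.7721e-5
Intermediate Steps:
A = -495
T = 56430 (T = -114*(-495) = -6*(-9405) = 56430)
1/T = 1/56430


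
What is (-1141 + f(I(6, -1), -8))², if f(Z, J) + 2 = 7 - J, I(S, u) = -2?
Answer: 1272384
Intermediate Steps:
f(Z, J) = 5 - J (f(Z, J) = -2 + (7 - J) = 5 - J)
(-1141 + f(I(6, -1), -8))² = (-1141 + (5 - 1*(-8)))² = (-1141 + (5 + 8))² = (-1141 + 13)² = (-1128)² = 1272384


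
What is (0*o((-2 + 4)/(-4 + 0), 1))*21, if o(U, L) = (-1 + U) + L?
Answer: 0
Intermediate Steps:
o(U, L) = -1 + L + U
(0*o((-2 + 4)/(-4 + 0), 1))*21 = (0*(-1 + 1 + (-2 + 4)/(-4 + 0)))*21 = (0*(-1 + 1 + 2/(-4)))*21 = (0*(-1 + 1 + 2*(-¼)))*21 = (0*(-1 + 1 - ½))*21 = (0*(-½))*21 = 0*21 = 0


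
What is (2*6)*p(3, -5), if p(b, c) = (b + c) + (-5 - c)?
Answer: -24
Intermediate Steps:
p(b, c) = -5 + b
(2*6)*p(3, -5) = (2*6)*(-5 + 3) = 12*(-2) = -24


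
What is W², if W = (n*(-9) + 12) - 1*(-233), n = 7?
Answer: 33124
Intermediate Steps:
W = 182 (W = (7*(-9) + 12) - 1*(-233) = (-63 + 12) + 233 = -51 + 233 = 182)
W² = 182² = 33124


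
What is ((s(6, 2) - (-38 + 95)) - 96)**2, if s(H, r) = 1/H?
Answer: 840889/36 ≈ 23358.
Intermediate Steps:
((s(6, 2) - (-38 + 95)) - 96)**2 = ((1/6 - (-38 + 95)) - 96)**2 = ((1/6 - 1*57) - 96)**2 = ((1/6 - 57) - 96)**2 = (-341/6 - 96)**2 = (-917/6)**2 = 840889/36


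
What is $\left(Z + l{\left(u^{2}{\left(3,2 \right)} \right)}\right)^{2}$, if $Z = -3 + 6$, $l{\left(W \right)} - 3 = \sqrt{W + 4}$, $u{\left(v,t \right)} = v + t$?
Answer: $\left(6 + \sqrt{29}\right)^{2} \approx 129.62$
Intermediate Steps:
$u{\left(v,t \right)} = t + v$
$l{\left(W \right)} = 3 + \sqrt{4 + W}$ ($l{\left(W \right)} = 3 + \sqrt{W + 4} = 3 + \sqrt{4 + W}$)
$Z = 3$
$\left(Z + l{\left(u^{2}{\left(3,2 \right)} \right)}\right)^{2} = \left(3 + \left(3 + \sqrt{4 + \left(2 + 3\right)^{2}}\right)\right)^{2} = \left(3 + \left(3 + \sqrt{4 + 5^{2}}\right)\right)^{2} = \left(3 + \left(3 + \sqrt{4 + 25}\right)\right)^{2} = \left(3 + \left(3 + \sqrt{29}\right)\right)^{2} = \left(6 + \sqrt{29}\right)^{2}$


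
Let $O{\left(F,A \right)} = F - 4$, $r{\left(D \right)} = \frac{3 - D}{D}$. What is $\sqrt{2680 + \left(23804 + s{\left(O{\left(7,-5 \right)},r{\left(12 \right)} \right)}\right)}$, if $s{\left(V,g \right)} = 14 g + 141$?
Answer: $\frac{\sqrt{106458}}{2} \approx 163.14$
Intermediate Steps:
$r{\left(D \right)} = \frac{3 - D}{D}$
$O{\left(F,A \right)} = -4 + F$
$s{\left(V,g \right)} = 141 + 14 g$
$\sqrt{2680 + \left(23804 + s{\left(O{\left(7,-5 \right)},r{\left(12 \right)} \right)}\right)} = \sqrt{2680 + \left(23804 + \left(141 + 14 \frac{3 - 12}{12}\right)\right)} = \sqrt{2680 + \left(23804 + \left(141 + 14 \cdot \frac{1}{12} \left(-9\right)\right)\right)} = \sqrt{2680 + \left(23804 + \left(141 + 14 \left(- \frac{3}{4}\right)\right)\right)} = \sqrt{2680 + \left(23804 + \left(141 - \frac{21}{2}\right)\right)} = \sqrt{2680 + \left(23804 + \frac{261}{2}\right)} = \sqrt{2680 + \frac{47869}{2}} = \sqrt{\frac{53229}{2}} = \frac{\sqrt{106458}}{2}$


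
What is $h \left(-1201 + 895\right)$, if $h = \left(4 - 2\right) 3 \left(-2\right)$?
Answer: $3672$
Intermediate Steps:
$h = -12$ ($h = 2 \cdot 3 \left(-2\right) = 6 \left(-2\right) = -12$)
$h \left(-1201 + 895\right) = - 12 \left(-1201 + 895\right) = \left(-12\right) \left(-306\right) = 3672$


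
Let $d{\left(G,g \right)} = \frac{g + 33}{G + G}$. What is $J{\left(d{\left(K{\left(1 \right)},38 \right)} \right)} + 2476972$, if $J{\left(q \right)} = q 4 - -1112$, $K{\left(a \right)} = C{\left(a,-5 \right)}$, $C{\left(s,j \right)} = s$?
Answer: $2478226$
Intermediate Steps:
$K{\left(a \right)} = a$
$d{\left(G,g \right)} = \frac{33 + g}{2 G}$
$J{\left(q \right)} = 1112 + 4 q$ ($J{\left(q \right)} = 4 q + 1112 = 1112 + 4 q$)
$J{\left(d{\left(K{\left(1 \right)},38 \right)} \right)} + 2476972 = \left(1112 + 4 \frac{33 + 38}{2 \cdot 1}\right) + 2476972 = \left(1112 + 4 \cdot \frac{1}{2} \cdot 1 \cdot 71\right) + 2476972 = \left(1112 + 4 \cdot \frac{71}{2}\right) + 2476972 = \left(1112 + 142\right) + 2476972 = 1254 + 2476972 = 2478226$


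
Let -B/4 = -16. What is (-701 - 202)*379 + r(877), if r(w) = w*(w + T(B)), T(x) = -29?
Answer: 401459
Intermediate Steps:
B = 64 (B = -4*(-16) = 64)
r(w) = w*(-29 + w) (r(w) = w*(w - 29) = w*(-29 + w))
(-701 - 202)*379 + r(877) = (-701 - 202)*379 + 877*(-29 + 877) = -903*379 + 877*848 = -342237 + 743696 = 401459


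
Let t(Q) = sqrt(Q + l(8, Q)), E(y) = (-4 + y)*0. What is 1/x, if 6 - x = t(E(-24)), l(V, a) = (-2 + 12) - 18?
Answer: 3/22 + I*sqrt(2)/22 ≈ 0.13636 + 0.064282*I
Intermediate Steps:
l(V, a) = -8 (l(V, a) = 10 - 18 = -8)
E(y) = 0
t(Q) = sqrt(-8 + Q) (t(Q) = sqrt(Q - 8) = sqrt(-8 + Q))
x = 6 - 2*I*sqrt(2) (x = 6 - sqrt(-8 + 0) = 6 - sqrt(-8) = 6 - 2*I*sqrt(2) ≈ 6.0 - 2.8284*I)
1/x = 1/(6 - 2*I*sqrt(2))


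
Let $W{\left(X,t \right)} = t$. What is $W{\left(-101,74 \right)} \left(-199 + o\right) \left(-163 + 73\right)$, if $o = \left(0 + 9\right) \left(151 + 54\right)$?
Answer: $-10962360$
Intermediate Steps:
$o = 1845$ ($o = 9 \cdot 205 = 1845$)
$W{\left(-101,74 \right)} \left(-199 + o\right) \left(-163 + 73\right) = 74 \left(-199 + 1845\right) \left(-163 + 73\right) = 74 \cdot 1646 \left(-90\right) = 74 \left(-148140\right) = -10962360$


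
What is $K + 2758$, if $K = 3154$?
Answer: $5912$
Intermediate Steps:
$K + 2758 = 3154 + 2758 = 5912$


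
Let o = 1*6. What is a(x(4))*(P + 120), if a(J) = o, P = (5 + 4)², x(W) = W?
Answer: 1206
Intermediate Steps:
P = 81 (P = 9² = 81)
o = 6
a(J) = 6
a(x(4))*(P + 120) = 6*(81 + 120) = 6*201 = 1206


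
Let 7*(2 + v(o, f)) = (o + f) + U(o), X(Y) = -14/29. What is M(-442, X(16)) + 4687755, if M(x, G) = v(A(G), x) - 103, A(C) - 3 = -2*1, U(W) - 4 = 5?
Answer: 32813118/7 ≈ 4.6876e+6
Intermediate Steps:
U(W) = 9 (U(W) = 4 + 5 = 9)
A(C) = 1 (A(C) = 3 - 2*1 = 3 - 2 = 1)
X(Y) = -14/29 (X(Y) = -14*1/29 = -14/29)
v(o, f) = -5/7 + f/7 + o/7 (v(o, f) = -2 + ((o + f) + 9)/7 = -2 + ((f + o) + 9)/7 = -2 + (9 + f + o)/7 = -2 + (9/7 + f/7 + o/7) = -5/7 + f/7 + o/7)
M(x, G) = -725/7 + x/7 (M(x, G) = (-5/7 + x/7 + (⅐)*1) - 103 = (-5/7 + x/7 + ⅐) - 103 = (-4/7 + x/7) - 103 = -725/7 + x/7)
M(-442, X(16)) + 4687755 = (-725/7 + (⅐)*(-442)) + 4687755 = (-725/7 - 442/7) + 4687755 = -1167/7 + 4687755 = 32813118/7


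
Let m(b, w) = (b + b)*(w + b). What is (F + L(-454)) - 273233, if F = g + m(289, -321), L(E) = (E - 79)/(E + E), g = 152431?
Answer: -126482051/908 ≈ -1.3930e+5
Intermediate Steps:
m(b, w) = 2*b*(b + w) (m(b, w) = (2*b)*(b + w) = 2*b*(b + w))
L(E) = (-79 + E)/(2*E) (L(E) = (-79 + E)/((2*E)) = (-79 + E)*(1/(2*E)) = (-79 + E)/(2*E))
F = 133935 (F = 152431 + 2*289*(289 - 321) = 152431 + 2*289*(-32) = 152431 - 18496 = 133935)
(F + L(-454)) - 273233 = (133935 + (½)*(-79 - 454)/(-454)) - 273233 = (133935 + (½)*(-1/454)*(-533)) - 273233 = (133935 + 533/908) - 273233 = 121613513/908 - 273233 = -126482051/908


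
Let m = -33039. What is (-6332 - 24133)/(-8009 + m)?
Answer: 30465/41048 ≈ 0.74218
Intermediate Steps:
(-6332 - 24133)/(-8009 + m) = (-6332 - 24133)/(-8009 - 33039) = -30465/(-41048) = -30465*(-1/41048) = 30465/41048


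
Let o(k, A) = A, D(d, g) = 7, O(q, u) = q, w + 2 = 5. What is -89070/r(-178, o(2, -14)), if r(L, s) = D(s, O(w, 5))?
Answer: -89070/7 ≈ -12724.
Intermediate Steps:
w = 3 (w = -2 + 5 = 3)
r(L, s) = 7
-89070/r(-178, o(2, -14)) = -89070/7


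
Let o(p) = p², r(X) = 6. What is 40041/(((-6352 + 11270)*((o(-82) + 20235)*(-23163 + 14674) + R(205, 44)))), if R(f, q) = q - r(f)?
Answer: -13347/375169487378 ≈ -3.5576e-8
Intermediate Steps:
R(f, q) = -6 + q (R(f, q) = q - 1*6 = q - 6 = -6 + q)
40041/(((-6352 + 11270)*((o(-82) + 20235)*(-23163 + 14674) + R(205, 44)))) = 40041/(((-6352 + 11270)*(((-82)² + 20235)*(-23163 + 14674) + (-6 + 44)))) = 40041/((4918*((6724 + 20235)*(-8489) + 38))) = 40041/((4918*(26959*(-8489) + 38))) = 40041/((4918*(-228854951 + 38))) = 40041/((4918*(-228854913))) = 40041/(-1125508462134) = 40041*(-1/1125508462134) = -13347/375169487378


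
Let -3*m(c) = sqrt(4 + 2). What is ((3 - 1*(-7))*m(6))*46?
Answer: -460*sqrt(6)/3 ≈ -375.59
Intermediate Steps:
m(c) = -sqrt(6)/3 (m(c) = -sqrt(4 + 2)/3 = -sqrt(6)/3)
((3 - 1*(-7))*m(6))*46 = ((3 - 1*(-7))*(-sqrt(6)/3))*46 = ((3 + 7)*(-sqrt(6)/3))*46 = (10*(-sqrt(6)/3))*46 = -10*sqrt(6)/3*46 = -460*sqrt(6)/3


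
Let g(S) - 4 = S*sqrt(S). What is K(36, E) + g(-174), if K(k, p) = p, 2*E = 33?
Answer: 41/2 - 174*I*sqrt(174) ≈ 20.5 - 2295.2*I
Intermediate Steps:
E = 33/2 (E = (1/2)*33 = 33/2 ≈ 16.500)
g(S) = 4 + S**(3/2) (g(S) = 4 + S*sqrt(S) = 4 + S**(3/2))
K(36, E) + g(-174) = 33/2 + (4 + (-174)**(3/2)) = 33/2 + (4 - 174*I*sqrt(174)) = 41/2 - 174*I*sqrt(174)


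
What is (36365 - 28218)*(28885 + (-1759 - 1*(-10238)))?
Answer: 304404508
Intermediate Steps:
(36365 - 28218)*(28885 + (-1759 - 1*(-10238))) = 8147*(28885 + (-1759 + 10238)) = 8147*(28885 + 8479) = 8147*37364 = 304404508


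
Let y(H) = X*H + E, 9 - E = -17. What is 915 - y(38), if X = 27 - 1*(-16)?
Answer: -745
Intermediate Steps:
X = 43 (X = 27 + 16 = 43)
E = 26 (E = 9 - 1*(-17) = 9 + 17 = 26)
y(H) = 26 + 43*H (y(H) = 43*H + 26 = 26 + 43*H)
915 - y(38) = 915 - (26 + 43*38) = 915 - (26 + 1634) = 915 - 1*1660 = 915 - 1660 = -745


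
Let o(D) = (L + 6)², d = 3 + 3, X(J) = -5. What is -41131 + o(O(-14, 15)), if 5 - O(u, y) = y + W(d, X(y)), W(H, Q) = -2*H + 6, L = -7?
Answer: -41130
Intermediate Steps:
d = 6
W(H, Q) = 6 - 2*H
O(u, y) = 11 - y (O(u, y) = 5 - (y + (6 - 2*6)) = 5 - (y + (6 - 12)) = 5 - (y - 6) = 5 - (-6 + y) = 5 + (6 - y) = 11 - y)
o(D) = 1 (o(D) = (-7 + 6)² = (-1)² = 1)
-41131 + o(O(-14, 15)) = -41131 + 1 = -41130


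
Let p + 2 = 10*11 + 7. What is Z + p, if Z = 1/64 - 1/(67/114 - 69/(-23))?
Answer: 3003353/26176 ≈ 114.74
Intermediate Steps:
Z = -6887/26176 (Z = 1*(1/64) - 1/(67*(1/114) - 69*(-1/23)) = 1/64 - 1/(67/114 + 3) = 1/64 - 1/409/114 = 1/64 - 1*114/409 = 1/64 - 114/409 = -6887/26176 ≈ -0.26310)
p = 115 (p = -2 + (10*11 + 7) = -2 + (110 + 7) = -2 + 117 = 115)
Z + p = -6887/26176 + 115 = 3003353/26176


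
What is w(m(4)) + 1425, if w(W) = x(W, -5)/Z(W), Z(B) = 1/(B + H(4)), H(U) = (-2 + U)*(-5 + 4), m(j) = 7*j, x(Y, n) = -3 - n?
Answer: 1477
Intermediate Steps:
H(U) = 2 - U (H(U) = (-2 + U)*(-1) = 2 - U)
Z(B) = 1/(-2 + B) (Z(B) = 1/(B + (2 - 1*4)) = 1/(B + (2 - 4)) = 1/(B - 2) = 1/(-2 + B))
w(W) = -4 + 2*W (w(W) = (-3 - 1*(-5))/(1/(-2 + W)) = (-3 + 5)*(-2 + W) = 2*(-2 + W) = -4 + 2*W)
w(m(4)) + 1425 = (-4 + 2*(7*4)) + 1425 = (-4 + 2*28) + 1425 = (-4 + 56) + 1425 = 52 + 1425 = 1477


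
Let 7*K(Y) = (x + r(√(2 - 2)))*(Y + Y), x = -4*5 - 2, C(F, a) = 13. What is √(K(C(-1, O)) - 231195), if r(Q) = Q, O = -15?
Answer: I*√11332559/7 ≈ 480.91*I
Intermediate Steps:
x = -22 (x = -20 - 2 = -22)
K(Y) = -44*Y/7 (K(Y) = ((-22 + √(2 - 2))*(Y + Y))/7 = ((-22 + √0)*(2*Y))/7 = ((-22 + 0)*(2*Y))/7 = (-44*Y)/7 = -44*Y/7)
√(K(C(-1, O)) - 231195) = √(-44/7*13 - 231195) = √(-572/7 - 231195) = √(-1618937/7) = I*√11332559/7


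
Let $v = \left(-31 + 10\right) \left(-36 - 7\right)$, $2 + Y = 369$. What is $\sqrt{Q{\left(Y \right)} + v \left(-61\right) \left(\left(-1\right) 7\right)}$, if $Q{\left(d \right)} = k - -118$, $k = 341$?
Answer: $2 \sqrt{96510} \approx 621.32$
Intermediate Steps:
$Y = 367$ ($Y = -2 + 369 = 367$)
$Q{\left(d \right)} = 459$ ($Q{\left(d \right)} = 341 - -118 = 341 + 118 = 459$)
$v = 903$ ($v = \left(-21\right) \left(-43\right) = 903$)
$\sqrt{Q{\left(Y \right)} + v \left(-61\right) \left(\left(-1\right) 7\right)} = \sqrt{459 + 903 \left(-61\right) \left(\left(-1\right) 7\right)} = \sqrt{459 - -385581} = \sqrt{459 + 385581} = \sqrt{386040} = 2 \sqrt{96510}$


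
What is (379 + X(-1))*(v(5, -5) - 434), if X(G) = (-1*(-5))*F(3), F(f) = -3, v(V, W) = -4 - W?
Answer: -157612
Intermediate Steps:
X(G) = -15 (X(G) = -1*(-5)*(-3) = 5*(-3) = -15)
(379 + X(-1))*(v(5, -5) - 434) = (379 - 15)*((-4 - 1*(-5)) - 434) = 364*((-4 + 5) - 434) = 364*(1 - 434) = 364*(-433) = -157612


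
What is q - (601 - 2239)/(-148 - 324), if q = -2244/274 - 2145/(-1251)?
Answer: -134089535/13482444 ≈ -9.9455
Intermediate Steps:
q = -369919/57129 (q = -2244*1/274 - 2145*(-1/1251) = -1122/137 + 715/417 = -369919/57129 ≈ -6.4752)
q - (601 - 2239)/(-148 - 324) = -369919/57129 - (601 - 2239)/(-148 - 324) = -369919/57129 - (-1638)/(-472) = -369919/57129 - (-1638)*(-1)/472 = -369919/57129 - 1*819/236 = -369919/57129 - 819/236 = -134089535/13482444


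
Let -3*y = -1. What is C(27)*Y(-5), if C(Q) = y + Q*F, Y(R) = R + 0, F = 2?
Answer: -815/3 ≈ -271.67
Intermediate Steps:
Y(R) = R
y = ⅓ (y = -⅓*(-1) = ⅓ ≈ 0.33333)
C(Q) = ⅓ + 2*Q (C(Q) = ⅓ + Q*2 = ⅓ + 2*Q)
C(27)*Y(-5) = (⅓ + 2*27)*(-5) = (⅓ + 54)*(-5) = (163/3)*(-5) = -815/3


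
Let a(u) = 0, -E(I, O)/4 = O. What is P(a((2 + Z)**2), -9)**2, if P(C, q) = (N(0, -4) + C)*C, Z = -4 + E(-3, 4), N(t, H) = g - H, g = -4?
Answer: 0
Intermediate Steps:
E(I, O) = -4*O
N(t, H) = -4 - H
Z = -20 (Z = -4 - 4*4 = -4 - 16 = -20)
P(C, q) = C**2 (P(C, q) = ((-4 - 1*(-4)) + C)*C = ((-4 + 4) + C)*C = (0 + C)*C = C*C = C**2)
P(a((2 + Z)**2), -9)**2 = (0**2)**2 = 0**2 = 0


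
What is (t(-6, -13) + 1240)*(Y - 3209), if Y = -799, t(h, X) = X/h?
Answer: -4978604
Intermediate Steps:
(t(-6, -13) + 1240)*(Y - 3209) = (-13/(-6) + 1240)*(-799 - 3209) = (-13*(-⅙) + 1240)*(-4008) = (13/6 + 1240)*(-4008) = (7453/6)*(-4008) = -4978604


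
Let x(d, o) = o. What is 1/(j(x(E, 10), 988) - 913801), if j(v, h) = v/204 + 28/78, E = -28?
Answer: -1326/1211699585 ≈ -1.0943e-6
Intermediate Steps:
j(v, h) = 14/39 + v/204 (j(v, h) = v*(1/204) + 28*(1/78) = v/204 + 14/39 = 14/39 + v/204)
1/(j(x(E, 10), 988) - 913801) = 1/((14/39 + (1/204)*10) - 913801) = 1/((14/39 + 5/102) - 913801) = 1/(541/1326 - 913801) = 1/(-1211699585/1326) = -1326/1211699585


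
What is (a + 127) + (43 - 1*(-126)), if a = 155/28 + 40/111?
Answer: 938293/3108 ≈ 301.90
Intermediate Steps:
a = 18325/3108 (a = 155*(1/28) + 40*(1/111) = 155/28 + 40/111 = 18325/3108 ≈ 5.8961)
(a + 127) + (43 - 1*(-126)) = (18325/3108 + 127) + (43 - 1*(-126)) = 413041/3108 + (43 + 126) = 413041/3108 + 169 = 938293/3108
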